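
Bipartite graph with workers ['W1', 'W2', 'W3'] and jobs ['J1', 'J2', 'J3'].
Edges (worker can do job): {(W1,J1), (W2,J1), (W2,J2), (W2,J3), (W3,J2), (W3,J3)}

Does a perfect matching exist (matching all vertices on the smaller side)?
Yes, perfect matching exists (size 3)

Perfect matching: {(W1,J1), (W2,J3), (W3,J2)}
All 3 vertices on the smaller side are matched.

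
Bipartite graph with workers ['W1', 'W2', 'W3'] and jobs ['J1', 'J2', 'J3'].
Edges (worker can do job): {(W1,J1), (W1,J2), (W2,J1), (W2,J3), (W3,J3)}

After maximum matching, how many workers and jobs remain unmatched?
Unmatched: 0 workers, 0 jobs

Maximum matching size: 3
Workers: 3 total, 3 matched, 0 unmatched
Jobs: 3 total, 3 matched, 0 unmatched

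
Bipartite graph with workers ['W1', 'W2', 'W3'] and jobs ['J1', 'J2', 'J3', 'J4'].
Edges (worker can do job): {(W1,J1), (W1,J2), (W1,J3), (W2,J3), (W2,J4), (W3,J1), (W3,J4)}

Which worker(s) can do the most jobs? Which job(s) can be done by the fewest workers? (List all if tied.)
Most versatile: W1 (3 jobs); Least covered: J2 (1 workers)

Worker degrees (jobs they can do): W1:3, W2:2, W3:2
Job degrees (workers who can do it): J1:2, J2:1, J3:2, J4:2

Maximum worker degree is 3, achieved by: W1
Minimum job degree is 1, achieved by: J2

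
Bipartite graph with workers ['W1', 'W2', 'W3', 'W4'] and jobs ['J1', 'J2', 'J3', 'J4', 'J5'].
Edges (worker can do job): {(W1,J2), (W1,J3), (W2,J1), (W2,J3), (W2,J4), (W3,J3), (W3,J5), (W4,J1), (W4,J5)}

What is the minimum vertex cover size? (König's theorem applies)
Minimum vertex cover size = 4

By König's theorem: in bipartite graphs,
min vertex cover = max matching = 4

Maximum matching has size 4, so minimum vertex cover also has size 4.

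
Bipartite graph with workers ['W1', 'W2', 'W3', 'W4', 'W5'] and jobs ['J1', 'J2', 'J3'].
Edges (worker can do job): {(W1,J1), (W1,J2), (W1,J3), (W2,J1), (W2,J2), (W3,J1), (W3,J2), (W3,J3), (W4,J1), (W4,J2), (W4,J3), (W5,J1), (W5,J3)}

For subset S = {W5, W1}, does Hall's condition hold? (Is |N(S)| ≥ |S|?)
Yes: |N(S)| = 3, |S| = 2

Subset S = {W5, W1}
Neighbors N(S) = {J1, J2, J3}

|N(S)| = 3, |S| = 2
Hall's condition: |N(S)| ≥ |S| is satisfied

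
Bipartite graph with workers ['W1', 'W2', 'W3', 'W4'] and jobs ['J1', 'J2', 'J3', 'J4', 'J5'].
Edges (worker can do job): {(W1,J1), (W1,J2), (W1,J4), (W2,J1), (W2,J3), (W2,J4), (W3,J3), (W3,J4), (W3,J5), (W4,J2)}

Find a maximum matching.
Matching: {(W1,J4), (W2,J3), (W3,J5), (W4,J2)}

Maximum matching (size 4):
  W1 → J4
  W2 → J3
  W3 → J5
  W4 → J2

Each worker is assigned to at most one job, and each job to at most one worker.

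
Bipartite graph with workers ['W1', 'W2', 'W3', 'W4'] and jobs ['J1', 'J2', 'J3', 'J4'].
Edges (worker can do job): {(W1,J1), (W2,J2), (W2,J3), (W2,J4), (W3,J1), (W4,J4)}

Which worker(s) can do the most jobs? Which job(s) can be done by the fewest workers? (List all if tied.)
Most versatile: W2 (3 jobs); Least covered: J2, J3 (1 workers)

Worker degrees (jobs they can do): W1:1, W2:3, W3:1, W4:1
Job degrees (workers who can do it): J1:2, J2:1, J3:1, J4:2

Maximum worker degree is 3, achieved by: W2
Minimum job degree is 1, achieved by: J2, J3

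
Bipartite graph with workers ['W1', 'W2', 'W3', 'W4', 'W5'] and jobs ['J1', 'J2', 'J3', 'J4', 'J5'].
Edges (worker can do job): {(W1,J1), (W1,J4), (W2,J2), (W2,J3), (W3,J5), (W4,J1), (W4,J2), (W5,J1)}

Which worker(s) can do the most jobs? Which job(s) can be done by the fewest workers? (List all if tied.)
Most versatile: W1, W2, W4 (2 jobs); Least covered: J3, J4, J5 (1 workers)

Worker degrees (jobs they can do): W1:2, W2:2, W3:1, W4:2, W5:1
Job degrees (workers who can do it): J1:3, J2:2, J3:1, J4:1, J5:1

Maximum worker degree is 2, achieved by: W1, W2, W4
Minimum job degree is 1, achieved by: J3, J4, J5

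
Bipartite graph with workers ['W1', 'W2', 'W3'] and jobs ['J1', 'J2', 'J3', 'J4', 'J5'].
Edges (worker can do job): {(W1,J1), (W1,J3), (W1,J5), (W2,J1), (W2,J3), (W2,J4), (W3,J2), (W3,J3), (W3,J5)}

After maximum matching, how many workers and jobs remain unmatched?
Unmatched: 0 workers, 2 jobs

Maximum matching size: 3
Workers: 3 total, 3 matched, 0 unmatched
Jobs: 5 total, 3 matched, 2 unmatched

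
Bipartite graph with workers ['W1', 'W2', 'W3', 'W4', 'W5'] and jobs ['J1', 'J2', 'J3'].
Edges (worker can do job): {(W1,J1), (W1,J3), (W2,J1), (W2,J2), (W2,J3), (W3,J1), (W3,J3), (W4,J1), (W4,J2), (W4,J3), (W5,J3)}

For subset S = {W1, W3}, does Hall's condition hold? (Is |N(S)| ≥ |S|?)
Yes: |N(S)| = 2, |S| = 2

Subset S = {W1, W3}
Neighbors N(S) = {J1, J3}

|N(S)| = 2, |S| = 2
Hall's condition: |N(S)| ≥ |S| is satisfied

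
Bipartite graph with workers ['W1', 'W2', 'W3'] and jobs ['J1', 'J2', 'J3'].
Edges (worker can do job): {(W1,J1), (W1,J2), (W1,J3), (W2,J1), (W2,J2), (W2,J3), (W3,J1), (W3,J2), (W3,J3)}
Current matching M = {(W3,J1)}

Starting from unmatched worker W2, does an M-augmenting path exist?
Yes: W2 → J1 → W3 → J3

An M-augmenting path alternates non-matching / matching edges, starting and ending at unmatched vertices.
Path: W2 → J1 → W3 → J3
(J3 is unmatched in M, so the path is augmenting.)
Flipping edges along this path would increase |M| from 1 to 2.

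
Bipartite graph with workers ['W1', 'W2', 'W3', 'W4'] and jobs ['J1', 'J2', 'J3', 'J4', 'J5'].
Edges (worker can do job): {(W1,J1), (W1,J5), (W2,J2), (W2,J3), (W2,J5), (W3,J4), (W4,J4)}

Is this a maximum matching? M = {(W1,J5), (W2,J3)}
No, size 2 is not maximum

Proposed matching has size 2.
Maximum matching size for this graph: 3.

This is NOT maximum - can be improved to size 3.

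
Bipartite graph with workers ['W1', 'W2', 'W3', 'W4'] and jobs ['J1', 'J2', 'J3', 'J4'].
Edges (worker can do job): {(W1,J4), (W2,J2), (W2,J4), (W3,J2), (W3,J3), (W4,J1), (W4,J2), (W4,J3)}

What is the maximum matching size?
Maximum matching size = 4

Maximum matching: {(W1,J4), (W2,J2), (W3,J3), (W4,J1)}
Size: 4

This assigns 4 workers to 4 distinct jobs.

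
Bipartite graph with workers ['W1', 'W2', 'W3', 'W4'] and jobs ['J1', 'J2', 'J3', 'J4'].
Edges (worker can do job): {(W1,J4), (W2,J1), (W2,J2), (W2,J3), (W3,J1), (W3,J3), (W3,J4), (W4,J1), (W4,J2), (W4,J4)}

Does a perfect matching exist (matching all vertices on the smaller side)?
Yes, perfect matching exists (size 4)

Perfect matching: {(W1,J4), (W2,J2), (W3,J3), (W4,J1)}
All 4 vertices on the smaller side are matched.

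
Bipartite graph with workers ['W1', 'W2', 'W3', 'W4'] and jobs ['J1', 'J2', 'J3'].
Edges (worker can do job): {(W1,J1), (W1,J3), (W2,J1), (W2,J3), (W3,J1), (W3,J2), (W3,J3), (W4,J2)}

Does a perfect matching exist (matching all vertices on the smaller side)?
Yes, perfect matching exists (size 3)

Perfect matching: {(W1,J1), (W3,J3), (W4,J2)}
All 3 vertices on the smaller side are matched.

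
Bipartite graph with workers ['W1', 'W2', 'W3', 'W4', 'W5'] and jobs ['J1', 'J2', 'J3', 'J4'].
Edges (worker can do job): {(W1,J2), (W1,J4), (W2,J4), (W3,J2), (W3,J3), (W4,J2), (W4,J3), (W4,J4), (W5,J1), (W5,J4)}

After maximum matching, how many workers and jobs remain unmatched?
Unmatched: 1 workers, 0 jobs

Maximum matching size: 4
Workers: 5 total, 4 matched, 1 unmatched
Jobs: 4 total, 4 matched, 0 unmatched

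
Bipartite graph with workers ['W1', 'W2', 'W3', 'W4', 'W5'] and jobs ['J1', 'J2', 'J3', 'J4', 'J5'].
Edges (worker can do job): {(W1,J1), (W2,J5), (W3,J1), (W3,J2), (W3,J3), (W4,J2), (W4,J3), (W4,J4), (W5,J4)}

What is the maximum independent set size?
Maximum independent set = 5

By König's theorem:
- Min vertex cover = Max matching = 5
- Max independent set = Total vertices - Min vertex cover
- Max independent set = 10 - 5 = 5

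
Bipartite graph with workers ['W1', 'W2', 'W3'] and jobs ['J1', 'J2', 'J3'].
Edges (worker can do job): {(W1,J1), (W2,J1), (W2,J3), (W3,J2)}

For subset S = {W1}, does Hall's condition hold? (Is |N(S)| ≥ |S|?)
Yes: |N(S)| = 1, |S| = 1

Subset S = {W1}
Neighbors N(S) = {J1}

|N(S)| = 1, |S| = 1
Hall's condition: |N(S)| ≥ |S| is satisfied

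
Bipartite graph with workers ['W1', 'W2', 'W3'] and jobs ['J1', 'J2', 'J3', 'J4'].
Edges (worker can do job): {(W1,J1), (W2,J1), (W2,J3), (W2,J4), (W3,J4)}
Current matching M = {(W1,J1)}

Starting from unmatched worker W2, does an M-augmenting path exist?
Yes: W2 → J3

An M-augmenting path alternates non-matching / matching edges, starting and ending at unmatched vertices.
Path: W2 → J3
(J3 is unmatched in M, so the path is augmenting.)
Flipping edges along this path would increase |M| from 1 to 2.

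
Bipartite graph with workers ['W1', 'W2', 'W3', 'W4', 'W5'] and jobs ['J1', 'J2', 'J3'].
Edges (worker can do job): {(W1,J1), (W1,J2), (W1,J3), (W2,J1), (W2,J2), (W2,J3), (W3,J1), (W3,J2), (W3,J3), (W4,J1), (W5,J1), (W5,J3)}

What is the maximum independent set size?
Maximum independent set = 5

By König's theorem:
- Min vertex cover = Max matching = 3
- Max independent set = Total vertices - Min vertex cover
- Max independent set = 8 - 3 = 5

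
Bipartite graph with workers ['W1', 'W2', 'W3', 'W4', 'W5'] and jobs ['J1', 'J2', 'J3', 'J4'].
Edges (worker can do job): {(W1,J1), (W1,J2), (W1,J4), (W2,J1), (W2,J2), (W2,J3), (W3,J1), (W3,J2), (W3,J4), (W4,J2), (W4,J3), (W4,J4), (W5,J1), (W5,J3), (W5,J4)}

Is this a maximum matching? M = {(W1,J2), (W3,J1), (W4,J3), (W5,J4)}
Yes, size 4 is maximum

Proposed matching has size 4.
Maximum matching size for this graph: 4.

This is a maximum matching.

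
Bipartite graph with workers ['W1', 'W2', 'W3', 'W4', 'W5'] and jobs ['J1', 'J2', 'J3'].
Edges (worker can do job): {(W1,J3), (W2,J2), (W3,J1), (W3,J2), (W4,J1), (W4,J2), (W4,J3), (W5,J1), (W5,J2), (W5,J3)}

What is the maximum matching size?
Maximum matching size = 3

Maximum matching: {(W3,J1), (W4,J3), (W5,J2)}
Size: 3

This assigns 3 workers to 3 distinct jobs.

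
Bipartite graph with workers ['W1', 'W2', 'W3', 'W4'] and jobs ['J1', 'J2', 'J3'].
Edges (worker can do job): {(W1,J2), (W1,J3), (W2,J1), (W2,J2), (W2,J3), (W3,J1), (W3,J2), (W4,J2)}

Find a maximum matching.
Matching: {(W1,J3), (W3,J1), (W4,J2)}

Maximum matching (size 3):
  W1 → J3
  W3 → J1
  W4 → J2

Each worker is assigned to at most one job, and each job to at most one worker.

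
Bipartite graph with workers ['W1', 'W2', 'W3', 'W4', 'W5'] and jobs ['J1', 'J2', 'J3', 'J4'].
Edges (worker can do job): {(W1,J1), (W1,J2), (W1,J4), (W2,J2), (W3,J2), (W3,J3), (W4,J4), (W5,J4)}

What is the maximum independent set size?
Maximum independent set = 5

By König's theorem:
- Min vertex cover = Max matching = 4
- Max independent set = Total vertices - Min vertex cover
- Max independent set = 9 - 4 = 5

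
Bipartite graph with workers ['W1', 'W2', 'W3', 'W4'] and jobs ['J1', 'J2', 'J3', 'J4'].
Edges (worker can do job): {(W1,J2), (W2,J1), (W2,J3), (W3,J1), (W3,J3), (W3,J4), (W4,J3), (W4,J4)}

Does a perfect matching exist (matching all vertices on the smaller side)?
Yes, perfect matching exists (size 4)

Perfect matching: {(W1,J2), (W2,J1), (W3,J3), (W4,J4)}
All 4 vertices on the smaller side are matched.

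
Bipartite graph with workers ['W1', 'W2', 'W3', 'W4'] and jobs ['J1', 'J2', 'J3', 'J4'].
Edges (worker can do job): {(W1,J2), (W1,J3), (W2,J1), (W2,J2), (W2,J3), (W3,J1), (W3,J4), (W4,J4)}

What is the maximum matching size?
Maximum matching size = 4

Maximum matching: {(W1,J3), (W2,J2), (W3,J1), (W4,J4)}
Size: 4

This assigns 4 workers to 4 distinct jobs.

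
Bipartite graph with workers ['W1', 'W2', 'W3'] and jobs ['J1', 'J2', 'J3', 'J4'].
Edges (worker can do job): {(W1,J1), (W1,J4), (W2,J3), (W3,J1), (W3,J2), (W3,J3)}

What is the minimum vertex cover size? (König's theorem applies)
Minimum vertex cover size = 3

By König's theorem: in bipartite graphs,
min vertex cover = max matching = 3

Maximum matching has size 3, so minimum vertex cover also has size 3.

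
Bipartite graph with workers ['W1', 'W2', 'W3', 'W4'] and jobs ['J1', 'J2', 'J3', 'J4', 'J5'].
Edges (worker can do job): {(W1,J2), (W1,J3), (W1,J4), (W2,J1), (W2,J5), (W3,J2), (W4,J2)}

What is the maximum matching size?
Maximum matching size = 3

Maximum matching: {(W1,J3), (W2,J1), (W4,J2)}
Size: 3

This assigns 3 workers to 3 distinct jobs.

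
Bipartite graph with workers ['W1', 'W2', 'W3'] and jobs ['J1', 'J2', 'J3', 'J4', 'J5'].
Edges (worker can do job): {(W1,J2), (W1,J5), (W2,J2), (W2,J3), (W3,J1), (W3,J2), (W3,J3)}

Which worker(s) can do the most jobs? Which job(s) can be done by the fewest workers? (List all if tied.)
Most versatile: W3 (3 jobs); Least covered: J4 (0 workers)

Worker degrees (jobs they can do): W1:2, W2:2, W3:3
Job degrees (workers who can do it): J1:1, J2:3, J3:2, J4:0, J5:1

Maximum worker degree is 3, achieved by: W3
Minimum job degree is 0, achieved by: J4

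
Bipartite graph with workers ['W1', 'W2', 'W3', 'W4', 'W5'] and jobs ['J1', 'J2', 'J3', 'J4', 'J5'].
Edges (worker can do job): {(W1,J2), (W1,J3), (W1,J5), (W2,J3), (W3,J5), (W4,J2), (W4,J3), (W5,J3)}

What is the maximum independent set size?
Maximum independent set = 7

By König's theorem:
- Min vertex cover = Max matching = 3
- Max independent set = Total vertices - Min vertex cover
- Max independent set = 10 - 3 = 7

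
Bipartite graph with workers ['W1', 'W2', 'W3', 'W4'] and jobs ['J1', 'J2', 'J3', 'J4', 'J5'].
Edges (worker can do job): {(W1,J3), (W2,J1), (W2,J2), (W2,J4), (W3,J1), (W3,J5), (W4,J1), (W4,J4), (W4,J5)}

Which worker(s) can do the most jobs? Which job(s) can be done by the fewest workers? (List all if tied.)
Most versatile: W2, W4 (3 jobs); Least covered: J2, J3 (1 workers)

Worker degrees (jobs they can do): W1:1, W2:3, W3:2, W4:3
Job degrees (workers who can do it): J1:3, J2:1, J3:1, J4:2, J5:2

Maximum worker degree is 3, achieved by: W2, W4
Minimum job degree is 1, achieved by: J2, J3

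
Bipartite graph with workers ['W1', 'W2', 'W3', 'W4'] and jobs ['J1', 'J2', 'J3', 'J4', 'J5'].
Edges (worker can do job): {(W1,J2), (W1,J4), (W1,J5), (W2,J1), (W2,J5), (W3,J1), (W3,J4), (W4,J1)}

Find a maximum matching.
Matching: {(W1,J2), (W2,J5), (W3,J4), (W4,J1)}

Maximum matching (size 4):
  W1 → J2
  W2 → J5
  W3 → J4
  W4 → J1

Each worker is assigned to at most one job, and each job to at most one worker.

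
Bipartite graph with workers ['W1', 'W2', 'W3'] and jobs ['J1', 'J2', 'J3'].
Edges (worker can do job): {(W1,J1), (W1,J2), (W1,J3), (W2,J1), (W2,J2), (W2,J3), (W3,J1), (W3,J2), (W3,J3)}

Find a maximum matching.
Matching: {(W1,J2), (W2,J1), (W3,J3)}

Maximum matching (size 3):
  W1 → J2
  W2 → J1
  W3 → J3

Each worker is assigned to at most one job, and each job to at most one worker.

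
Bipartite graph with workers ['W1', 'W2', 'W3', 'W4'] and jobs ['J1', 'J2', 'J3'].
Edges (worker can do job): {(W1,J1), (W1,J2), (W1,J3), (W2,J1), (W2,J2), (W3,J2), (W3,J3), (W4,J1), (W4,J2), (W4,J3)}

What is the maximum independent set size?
Maximum independent set = 4

By König's theorem:
- Min vertex cover = Max matching = 3
- Max independent set = Total vertices - Min vertex cover
- Max independent set = 7 - 3 = 4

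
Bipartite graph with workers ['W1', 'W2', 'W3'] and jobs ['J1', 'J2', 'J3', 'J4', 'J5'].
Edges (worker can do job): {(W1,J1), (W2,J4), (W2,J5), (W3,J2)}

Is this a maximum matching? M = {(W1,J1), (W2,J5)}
No, size 2 is not maximum

Proposed matching has size 2.
Maximum matching size for this graph: 3.

This is NOT maximum - can be improved to size 3.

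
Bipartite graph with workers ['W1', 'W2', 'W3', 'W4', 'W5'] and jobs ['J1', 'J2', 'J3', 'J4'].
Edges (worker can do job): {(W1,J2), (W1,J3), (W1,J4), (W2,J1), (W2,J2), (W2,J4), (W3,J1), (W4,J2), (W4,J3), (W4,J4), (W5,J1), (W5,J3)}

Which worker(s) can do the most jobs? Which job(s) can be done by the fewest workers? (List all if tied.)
Most versatile: W1, W2, W4 (3 jobs); Least covered: J1, J2, J3, J4 (3 workers)

Worker degrees (jobs they can do): W1:3, W2:3, W3:1, W4:3, W5:2
Job degrees (workers who can do it): J1:3, J2:3, J3:3, J4:3

Maximum worker degree is 3, achieved by: W1, W2, W4
Minimum job degree is 3, achieved by: J1, J2, J3, J4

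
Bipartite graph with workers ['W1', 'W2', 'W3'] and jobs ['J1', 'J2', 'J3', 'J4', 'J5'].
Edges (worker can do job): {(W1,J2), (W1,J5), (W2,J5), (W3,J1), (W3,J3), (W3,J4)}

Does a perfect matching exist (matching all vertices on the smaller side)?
Yes, perfect matching exists (size 3)

Perfect matching: {(W1,J2), (W2,J5), (W3,J3)}
All 3 vertices on the smaller side are matched.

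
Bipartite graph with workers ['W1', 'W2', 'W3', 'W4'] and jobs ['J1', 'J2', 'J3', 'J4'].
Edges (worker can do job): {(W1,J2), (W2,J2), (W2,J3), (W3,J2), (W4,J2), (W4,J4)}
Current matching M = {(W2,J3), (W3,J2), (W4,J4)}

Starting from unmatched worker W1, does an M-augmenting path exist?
No augmenting path from W1

Alternating search from W1 reaches jobs: {J2}.
Every reachable job is already matched in M, and following those matched edges back to workers exposes no further unvisited jobs.
No M-augmenting path from W1 exists.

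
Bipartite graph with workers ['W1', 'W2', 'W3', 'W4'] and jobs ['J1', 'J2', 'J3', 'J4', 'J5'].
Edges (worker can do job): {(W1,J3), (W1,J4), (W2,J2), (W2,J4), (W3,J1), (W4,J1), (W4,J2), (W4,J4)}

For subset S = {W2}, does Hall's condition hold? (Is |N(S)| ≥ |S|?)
Yes: |N(S)| = 2, |S| = 1

Subset S = {W2}
Neighbors N(S) = {J2, J4}

|N(S)| = 2, |S| = 1
Hall's condition: |N(S)| ≥ |S| is satisfied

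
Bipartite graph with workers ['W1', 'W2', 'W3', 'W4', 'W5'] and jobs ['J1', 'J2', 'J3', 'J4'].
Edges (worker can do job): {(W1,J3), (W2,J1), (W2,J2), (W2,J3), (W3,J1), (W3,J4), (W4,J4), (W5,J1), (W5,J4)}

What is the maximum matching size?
Maximum matching size = 4

Maximum matching: {(W1,J3), (W2,J2), (W3,J1), (W5,J4)}
Size: 4

This assigns 4 workers to 4 distinct jobs.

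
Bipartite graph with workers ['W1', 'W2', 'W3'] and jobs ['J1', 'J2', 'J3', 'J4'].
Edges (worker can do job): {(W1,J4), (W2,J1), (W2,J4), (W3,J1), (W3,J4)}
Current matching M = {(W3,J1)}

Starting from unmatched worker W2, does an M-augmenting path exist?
Yes: W2 → J1 → W3 → J4

An M-augmenting path alternates non-matching / matching edges, starting and ending at unmatched vertices.
Path: W2 → J1 → W3 → J4
(J4 is unmatched in M, so the path is augmenting.)
Flipping edges along this path would increase |M| from 1 to 2.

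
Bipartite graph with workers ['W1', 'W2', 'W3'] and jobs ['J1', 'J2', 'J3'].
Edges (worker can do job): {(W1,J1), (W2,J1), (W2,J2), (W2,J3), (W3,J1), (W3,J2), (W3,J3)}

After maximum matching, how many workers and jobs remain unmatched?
Unmatched: 0 workers, 0 jobs

Maximum matching size: 3
Workers: 3 total, 3 matched, 0 unmatched
Jobs: 3 total, 3 matched, 0 unmatched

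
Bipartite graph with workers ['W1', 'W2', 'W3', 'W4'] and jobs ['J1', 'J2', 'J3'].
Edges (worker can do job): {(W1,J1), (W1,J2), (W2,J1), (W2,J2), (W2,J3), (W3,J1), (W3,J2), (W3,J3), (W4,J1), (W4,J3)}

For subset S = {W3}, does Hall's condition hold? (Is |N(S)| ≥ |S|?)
Yes: |N(S)| = 3, |S| = 1

Subset S = {W3}
Neighbors N(S) = {J1, J2, J3}

|N(S)| = 3, |S| = 1
Hall's condition: |N(S)| ≥ |S| is satisfied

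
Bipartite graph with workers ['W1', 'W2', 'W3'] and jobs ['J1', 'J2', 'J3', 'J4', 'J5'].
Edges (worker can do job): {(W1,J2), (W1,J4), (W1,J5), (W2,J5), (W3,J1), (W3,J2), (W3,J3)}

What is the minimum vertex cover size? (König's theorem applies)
Minimum vertex cover size = 3

By König's theorem: in bipartite graphs,
min vertex cover = max matching = 3

Maximum matching has size 3, so minimum vertex cover also has size 3.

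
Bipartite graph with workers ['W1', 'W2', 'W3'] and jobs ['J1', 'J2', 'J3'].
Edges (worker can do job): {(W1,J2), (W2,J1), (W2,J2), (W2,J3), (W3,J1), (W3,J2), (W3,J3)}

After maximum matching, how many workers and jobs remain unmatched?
Unmatched: 0 workers, 0 jobs

Maximum matching size: 3
Workers: 3 total, 3 matched, 0 unmatched
Jobs: 3 total, 3 matched, 0 unmatched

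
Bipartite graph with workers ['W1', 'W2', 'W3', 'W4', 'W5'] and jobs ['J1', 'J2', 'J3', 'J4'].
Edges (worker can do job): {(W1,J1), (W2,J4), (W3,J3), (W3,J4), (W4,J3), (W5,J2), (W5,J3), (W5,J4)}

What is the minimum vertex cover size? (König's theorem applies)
Minimum vertex cover size = 4

By König's theorem: in bipartite graphs,
min vertex cover = max matching = 4

Maximum matching has size 4, so minimum vertex cover also has size 4.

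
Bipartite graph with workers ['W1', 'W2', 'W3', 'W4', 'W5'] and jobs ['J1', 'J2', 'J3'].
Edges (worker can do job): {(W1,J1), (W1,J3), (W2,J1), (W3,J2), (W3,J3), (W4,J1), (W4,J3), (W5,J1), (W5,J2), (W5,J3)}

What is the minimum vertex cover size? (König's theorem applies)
Minimum vertex cover size = 3

By König's theorem: in bipartite graphs,
min vertex cover = max matching = 3

Maximum matching has size 3, so minimum vertex cover also has size 3.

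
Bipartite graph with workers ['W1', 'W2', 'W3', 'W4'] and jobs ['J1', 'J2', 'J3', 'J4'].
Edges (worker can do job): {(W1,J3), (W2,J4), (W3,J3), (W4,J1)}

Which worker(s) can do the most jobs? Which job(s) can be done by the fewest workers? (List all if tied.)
Most versatile: W1, W2, W3, W4 (1 jobs); Least covered: J2 (0 workers)

Worker degrees (jobs they can do): W1:1, W2:1, W3:1, W4:1
Job degrees (workers who can do it): J1:1, J2:0, J3:2, J4:1

Maximum worker degree is 1, achieved by: W1, W2, W3, W4
Minimum job degree is 0, achieved by: J2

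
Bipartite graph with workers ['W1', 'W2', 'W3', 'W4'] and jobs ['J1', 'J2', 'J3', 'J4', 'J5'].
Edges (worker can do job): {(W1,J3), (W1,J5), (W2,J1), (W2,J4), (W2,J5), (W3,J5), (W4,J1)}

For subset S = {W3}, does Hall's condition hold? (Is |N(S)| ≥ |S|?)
Yes: |N(S)| = 1, |S| = 1

Subset S = {W3}
Neighbors N(S) = {J5}

|N(S)| = 1, |S| = 1
Hall's condition: |N(S)| ≥ |S| is satisfied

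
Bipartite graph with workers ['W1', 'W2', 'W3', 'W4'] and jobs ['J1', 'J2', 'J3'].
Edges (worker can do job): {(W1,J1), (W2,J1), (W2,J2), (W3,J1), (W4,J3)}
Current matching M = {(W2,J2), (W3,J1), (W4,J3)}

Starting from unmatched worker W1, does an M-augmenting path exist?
No augmenting path from W1

Alternating search from W1 reaches jobs: {J1}.
Every reachable job is already matched in M, and following those matched edges back to workers exposes no further unvisited jobs.
No M-augmenting path from W1 exists.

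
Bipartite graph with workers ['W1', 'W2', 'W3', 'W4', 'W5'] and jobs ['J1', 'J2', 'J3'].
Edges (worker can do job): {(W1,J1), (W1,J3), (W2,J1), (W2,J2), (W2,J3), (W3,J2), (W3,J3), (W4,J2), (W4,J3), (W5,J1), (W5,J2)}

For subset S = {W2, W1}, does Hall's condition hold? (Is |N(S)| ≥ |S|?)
Yes: |N(S)| = 3, |S| = 2

Subset S = {W2, W1}
Neighbors N(S) = {J1, J2, J3}

|N(S)| = 3, |S| = 2
Hall's condition: |N(S)| ≥ |S| is satisfied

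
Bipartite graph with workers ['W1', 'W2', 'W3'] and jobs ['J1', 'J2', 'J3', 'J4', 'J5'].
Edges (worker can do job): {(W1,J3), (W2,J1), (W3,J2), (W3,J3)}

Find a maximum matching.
Matching: {(W1,J3), (W2,J1), (W3,J2)}

Maximum matching (size 3):
  W1 → J3
  W2 → J1
  W3 → J2

Each worker is assigned to at most one job, and each job to at most one worker.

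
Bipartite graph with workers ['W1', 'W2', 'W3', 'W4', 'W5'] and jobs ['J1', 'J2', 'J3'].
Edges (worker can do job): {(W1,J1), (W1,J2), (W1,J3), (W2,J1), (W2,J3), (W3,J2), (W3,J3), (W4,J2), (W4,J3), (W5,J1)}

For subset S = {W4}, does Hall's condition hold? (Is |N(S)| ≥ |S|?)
Yes: |N(S)| = 2, |S| = 1

Subset S = {W4}
Neighbors N(S) = {J2, J3}

|N(S)| = 2, |S| = 1
Hall's condition: |N(S)| ≥ |S| is satisfied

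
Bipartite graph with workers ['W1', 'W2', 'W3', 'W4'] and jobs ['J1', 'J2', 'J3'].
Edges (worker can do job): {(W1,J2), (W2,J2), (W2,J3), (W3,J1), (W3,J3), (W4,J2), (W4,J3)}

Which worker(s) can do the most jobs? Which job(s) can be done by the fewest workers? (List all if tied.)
Most versatile: W2, W3, W4 (2 jobs); Least covered: J1 (1 workers)

Worker degrees (jobs they can do): W1:1, W2:2, W3:2, W4:2
Job degrees (workers who can do it): J1:1, J2:3, J3:3

Maximum worker degree is 2, achieved by: W2, W3, W4
Minimum job degree is 1, achieved by: J1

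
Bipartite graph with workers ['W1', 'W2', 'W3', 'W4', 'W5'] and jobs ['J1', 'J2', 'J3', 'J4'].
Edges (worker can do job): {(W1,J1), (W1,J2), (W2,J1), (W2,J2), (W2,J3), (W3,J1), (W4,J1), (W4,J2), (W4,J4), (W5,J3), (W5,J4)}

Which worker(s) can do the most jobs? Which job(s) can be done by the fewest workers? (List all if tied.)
Most versatile: W2, W4 (3 jobs); Least covered: J3, J4 (2 workers)

Worker degrees (jobs they can do): W1:2, W2:3, W3:1, W4:3, W5:2
Job degrees (workers who can do it): J1:4, J2:3, J3:2, J4:2

Maximum worker degree is 3, achieved by: W2, W4
Minimum job degree is 2, achieved by: J3, J4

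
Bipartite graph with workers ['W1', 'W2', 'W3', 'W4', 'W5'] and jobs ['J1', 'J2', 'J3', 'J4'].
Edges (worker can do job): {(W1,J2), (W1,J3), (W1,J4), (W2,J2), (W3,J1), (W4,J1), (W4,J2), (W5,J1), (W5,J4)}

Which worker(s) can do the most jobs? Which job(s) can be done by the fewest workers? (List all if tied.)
Most versatile: W1 (3 jobs); Least covered: J3 (1 workers)

Worker degrees (jobs they can do): W1:3, W2:1, W3:1, W4:2, W5:2
Job degrees (workers who can do it): J1:3, J2:3, J3:1, J4:2

Maximum worker degree is 3, achieved by: W1
Minimum job degree is 1, achieved by: J3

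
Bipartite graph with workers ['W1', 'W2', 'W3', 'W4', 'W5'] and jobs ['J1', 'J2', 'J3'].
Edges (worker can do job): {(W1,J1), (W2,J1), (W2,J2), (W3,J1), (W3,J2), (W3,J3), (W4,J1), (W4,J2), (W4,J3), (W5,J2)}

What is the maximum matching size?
Maximum matching size = 3

Maximum matching: {(W3,J1), (W4,J3), (W5,J2)}
Size: 3

This assigns 3 workers to 3 distinct jobs.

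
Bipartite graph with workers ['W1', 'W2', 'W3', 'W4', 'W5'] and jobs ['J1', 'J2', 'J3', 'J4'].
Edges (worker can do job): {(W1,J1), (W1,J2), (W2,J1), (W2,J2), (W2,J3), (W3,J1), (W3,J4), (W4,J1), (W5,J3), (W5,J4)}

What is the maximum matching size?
Maximum matching size = 4

Maximum matching: {(W1,J2), (W3,J4), (W4,J1), (W5,J3)}
Size: 4

This assigns 4 workers to 4 distinct jobs.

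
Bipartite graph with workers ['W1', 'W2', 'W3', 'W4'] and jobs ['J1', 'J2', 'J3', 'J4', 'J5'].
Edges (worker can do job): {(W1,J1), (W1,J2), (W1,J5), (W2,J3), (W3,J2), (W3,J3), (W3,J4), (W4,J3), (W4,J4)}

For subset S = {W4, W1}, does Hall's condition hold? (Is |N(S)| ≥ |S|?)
Yes: |N(S)| = 5, |S| = 2

Subset S = {W4, W1}
Neighbors N(S) = {J1, J2, J3, J4, J5}

|N(S)| = 5, |S| = 2
Hall's condition: |N(S)| ≥ |S| is satisfied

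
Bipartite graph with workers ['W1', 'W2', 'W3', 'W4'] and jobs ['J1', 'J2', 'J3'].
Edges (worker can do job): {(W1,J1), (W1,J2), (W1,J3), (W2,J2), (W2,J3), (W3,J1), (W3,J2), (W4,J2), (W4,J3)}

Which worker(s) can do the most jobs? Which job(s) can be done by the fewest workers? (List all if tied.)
Most versatile: W1 (3 jobs); Least covered: J1 (2 workers)

Worker degrees (jobs they can do): W1:3, W2:2, W3:2, W4:2
Job degrees (workers who can do it): J1:2, J2:4, J3:3

Maximum worker degree is 3, achieved by: W1
Minimum job degree is 2, achieved by: J1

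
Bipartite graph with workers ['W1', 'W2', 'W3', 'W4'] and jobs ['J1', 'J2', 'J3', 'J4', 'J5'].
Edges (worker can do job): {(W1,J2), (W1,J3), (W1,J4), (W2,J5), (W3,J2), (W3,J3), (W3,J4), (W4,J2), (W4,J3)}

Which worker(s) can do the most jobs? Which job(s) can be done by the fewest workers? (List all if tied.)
Most versatile: W1, W3 (3 jobs); Least covered: J1 (0 workers)

Worker degrees (jobs they can do): W1:3, W2:1, W3:3, W4:2
Job degrees (workers who can do it): J1:0, J2:3, J3:3, J4:2, J5:1

Maximum worker degree is 3, achieved by: W1, W3
Minimum job degree is 0, achieved by: J1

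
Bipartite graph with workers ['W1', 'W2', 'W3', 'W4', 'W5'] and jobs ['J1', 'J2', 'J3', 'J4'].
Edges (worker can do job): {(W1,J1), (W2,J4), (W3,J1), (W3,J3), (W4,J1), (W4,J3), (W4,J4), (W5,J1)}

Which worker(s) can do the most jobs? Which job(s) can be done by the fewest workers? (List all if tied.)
Most versatile: W4 (3 jobs); Least covered: J2 (0 workers)

Worker degrees (jobs they can do): W1:1, W2:1, W3:2, W4:3, W5:1
Job degrees (workers who can do it): J1:4, J2:0, J3:2, J4:2

Maximum worker degree is 3, achieved by: W4
Minimum job degree is 0, achieved by: J2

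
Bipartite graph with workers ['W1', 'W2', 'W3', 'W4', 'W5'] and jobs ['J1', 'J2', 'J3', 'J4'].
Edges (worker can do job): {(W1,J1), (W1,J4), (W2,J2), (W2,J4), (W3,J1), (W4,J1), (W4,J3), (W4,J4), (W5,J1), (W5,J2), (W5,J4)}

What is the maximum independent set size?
Maximum independent set = 5

By König's theorem:
- Min vertex cover = Max matching = 4
- Max independent set = Total vertices - Min vertex cover
- Max independent set = 9 - 4 = 5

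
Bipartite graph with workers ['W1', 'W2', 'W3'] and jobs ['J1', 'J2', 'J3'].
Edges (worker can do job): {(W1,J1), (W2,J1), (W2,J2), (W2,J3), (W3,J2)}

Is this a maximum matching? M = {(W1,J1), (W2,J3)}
No, size 2 is not maximum

Proposed matching has size 2.
Maximum matching size for this graph: 3.

This is NOT maximum - can be improved to size 3.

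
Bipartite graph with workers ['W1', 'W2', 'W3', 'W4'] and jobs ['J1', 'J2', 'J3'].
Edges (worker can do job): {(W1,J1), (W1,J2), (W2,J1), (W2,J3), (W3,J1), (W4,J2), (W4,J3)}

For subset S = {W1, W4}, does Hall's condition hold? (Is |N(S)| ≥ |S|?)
Yes: |N(S)| = 3, |S| = 2

Subset S = {W1, W4}
Neighbors N(S) = {J1, J2, J3}

|N(S)| = 3, |S| = 2
Hall's condition: |N(S)| ≥ |S| is satisfied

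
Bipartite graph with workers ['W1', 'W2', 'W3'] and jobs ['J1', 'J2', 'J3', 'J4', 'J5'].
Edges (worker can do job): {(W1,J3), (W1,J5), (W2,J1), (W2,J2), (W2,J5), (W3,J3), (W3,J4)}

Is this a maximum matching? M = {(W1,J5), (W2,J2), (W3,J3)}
Yes, size 3 is maximum

Proposed matching has size 3.
Maximum matching size for this graph: 3.

This is a maximum matching.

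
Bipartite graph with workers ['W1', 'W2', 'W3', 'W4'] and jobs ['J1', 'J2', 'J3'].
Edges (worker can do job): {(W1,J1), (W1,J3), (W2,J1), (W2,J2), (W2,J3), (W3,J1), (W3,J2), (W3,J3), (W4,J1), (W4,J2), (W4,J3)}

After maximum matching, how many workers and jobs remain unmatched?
Unmatched: 1 workers, 0 jobs

Maximum matching size: 3
Workers: 4 total, 3 matched, 1 unmatched
Jobs: 3 total, 3 matched, 0 unmatched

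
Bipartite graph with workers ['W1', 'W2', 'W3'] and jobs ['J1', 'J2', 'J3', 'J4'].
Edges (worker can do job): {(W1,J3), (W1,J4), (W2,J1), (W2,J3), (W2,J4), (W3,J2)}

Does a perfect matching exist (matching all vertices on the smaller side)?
Yes, perfect matching exists (size 3)

Perfect matching: {(W1,J4), (W2,J3), (W3,J2)}
All 3 vertices on the smaller side are matched.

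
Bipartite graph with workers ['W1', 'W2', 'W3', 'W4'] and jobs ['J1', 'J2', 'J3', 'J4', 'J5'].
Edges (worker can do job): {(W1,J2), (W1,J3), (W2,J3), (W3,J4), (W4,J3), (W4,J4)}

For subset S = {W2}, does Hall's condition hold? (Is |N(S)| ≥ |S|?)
Yes: |N(S)| = 1, |S| = 1

Subset S = {W2}
Neighbors N(S) = {J3}

|N(S)| = 1, |S| = 1
Hall's condition: |N(S)| ≥ |S| is satisfied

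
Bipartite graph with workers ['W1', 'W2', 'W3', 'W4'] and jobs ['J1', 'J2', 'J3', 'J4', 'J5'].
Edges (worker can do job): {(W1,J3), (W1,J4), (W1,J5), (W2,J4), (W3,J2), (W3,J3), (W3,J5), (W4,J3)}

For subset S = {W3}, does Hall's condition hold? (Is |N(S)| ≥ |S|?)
Yes: |N(S)| = 3, |S| = 1

Subset S = {W3}
Neighbors N(S) = {J2, J3, J5}

|N(S)| = 3, |S| = 1
Hall's condition: |N(S)| ≥ |S| is satisfied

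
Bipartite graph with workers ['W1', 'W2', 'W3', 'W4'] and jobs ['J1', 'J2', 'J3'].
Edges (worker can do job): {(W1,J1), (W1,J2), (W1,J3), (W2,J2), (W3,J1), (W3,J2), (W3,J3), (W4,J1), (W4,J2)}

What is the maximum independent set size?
Maximum independent set = 4

By König's theorem:
- Min vertex cover = Max matching = 3
- Max independent set = Total vertices - Min vertex cover
- Max independent set = 7 - 3 = 4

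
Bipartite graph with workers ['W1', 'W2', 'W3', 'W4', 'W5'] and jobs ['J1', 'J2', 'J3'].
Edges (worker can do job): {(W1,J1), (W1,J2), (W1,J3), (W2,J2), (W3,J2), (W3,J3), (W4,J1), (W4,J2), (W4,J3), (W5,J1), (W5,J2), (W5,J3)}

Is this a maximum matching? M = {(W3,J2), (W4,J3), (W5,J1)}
Yes, size 3 is maximum

Proposed matching has size 3.
Maximum matching size for this graph: 3.

This is a maximum matching.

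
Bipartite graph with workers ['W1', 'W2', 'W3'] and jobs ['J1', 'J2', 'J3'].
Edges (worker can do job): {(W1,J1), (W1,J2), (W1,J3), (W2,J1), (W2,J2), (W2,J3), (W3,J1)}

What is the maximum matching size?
Maximum matching size = 3

Maximum matching: {(W1,J3), (W2,J2), (W3,J1)}
Size: 3

This assigns 3 workers to 3 distinct jobs.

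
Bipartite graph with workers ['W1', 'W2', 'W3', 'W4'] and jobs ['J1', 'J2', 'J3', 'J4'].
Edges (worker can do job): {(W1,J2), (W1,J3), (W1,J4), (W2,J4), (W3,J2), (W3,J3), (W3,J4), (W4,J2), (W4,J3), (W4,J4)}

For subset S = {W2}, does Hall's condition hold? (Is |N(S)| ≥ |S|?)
Yes: |N(S)| = 1, |S| = 1

Subset S = {W2}
Neighbors N(S) = {J4}

|N(S)| = 1, |S| = 1
Hall's condition: |N(S)| ≥ |S| is satisfied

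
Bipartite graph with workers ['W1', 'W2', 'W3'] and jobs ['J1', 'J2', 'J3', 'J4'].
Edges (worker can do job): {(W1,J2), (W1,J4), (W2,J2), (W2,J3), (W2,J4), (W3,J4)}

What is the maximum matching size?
Maximum matching size = 3

Maximum matching: {(W1,J2), (W2,J3), (W3,J4)}
Size: 3

This assigns 3 workers to 3 distinct jobs.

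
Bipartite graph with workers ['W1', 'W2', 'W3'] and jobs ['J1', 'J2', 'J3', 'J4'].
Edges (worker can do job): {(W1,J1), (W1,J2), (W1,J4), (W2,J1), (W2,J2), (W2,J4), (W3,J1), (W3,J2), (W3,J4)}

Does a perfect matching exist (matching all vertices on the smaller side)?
Yes, perfect matching exists (size 3)

Perfect matching: {(W1,J1), (W2,J4), (W3,J2)}
All 3 vertices on the smaller side are matched.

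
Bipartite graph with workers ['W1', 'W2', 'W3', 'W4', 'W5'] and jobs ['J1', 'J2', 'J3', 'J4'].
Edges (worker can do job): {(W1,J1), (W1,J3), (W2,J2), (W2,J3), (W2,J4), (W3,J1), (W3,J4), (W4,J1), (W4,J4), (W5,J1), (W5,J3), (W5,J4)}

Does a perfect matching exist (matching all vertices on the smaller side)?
Yes, perfect matching exists (size 4)

Perfect matching: {(W1,J3), (W2,J2), (W3,J4), (W5,J1)}
All 4 vertices on the smaller side are matched.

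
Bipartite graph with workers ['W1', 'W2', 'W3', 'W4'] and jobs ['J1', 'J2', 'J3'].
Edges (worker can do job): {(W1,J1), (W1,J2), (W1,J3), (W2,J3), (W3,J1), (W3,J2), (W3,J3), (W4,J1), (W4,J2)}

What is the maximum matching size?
Maximum matching size = 3

Maximum matching: {(W1,J1), (W3,J3), (W4,J2)}
Size: 3

This assigns 3 workers to 3 distinct jobs.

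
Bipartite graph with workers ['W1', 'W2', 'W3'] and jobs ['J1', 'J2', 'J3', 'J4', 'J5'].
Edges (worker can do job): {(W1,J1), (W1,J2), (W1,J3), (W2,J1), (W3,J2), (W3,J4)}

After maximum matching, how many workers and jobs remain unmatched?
Unmatched: 0 workers, 2 jobs

Maximum matching size: 3
Workers: 3 total, 3 matched, 0 unmatched
Jobs: 5 total, 3 matched, 2 unmatched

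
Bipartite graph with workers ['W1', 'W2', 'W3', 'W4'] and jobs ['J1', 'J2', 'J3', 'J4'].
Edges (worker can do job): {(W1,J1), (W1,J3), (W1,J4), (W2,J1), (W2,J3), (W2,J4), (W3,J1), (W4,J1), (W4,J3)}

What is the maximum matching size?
Maximum matching size = 3

Maximum matching: {(W1,J3), (W2,J4), (W4,J1)}
Size: 3

This assigns 3 workers to 3 distinct jobs.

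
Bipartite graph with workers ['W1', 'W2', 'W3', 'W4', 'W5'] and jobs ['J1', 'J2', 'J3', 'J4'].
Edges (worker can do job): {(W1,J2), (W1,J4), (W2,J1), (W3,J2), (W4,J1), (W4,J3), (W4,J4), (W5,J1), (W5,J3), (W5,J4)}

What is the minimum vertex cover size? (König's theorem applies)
Minimum vertex cover size = 4

By König's theorem: in bipartite graphs,
min vertex cover = max matching = 4

Maximum matching has size 4, so minimum vertex cover also has size 4.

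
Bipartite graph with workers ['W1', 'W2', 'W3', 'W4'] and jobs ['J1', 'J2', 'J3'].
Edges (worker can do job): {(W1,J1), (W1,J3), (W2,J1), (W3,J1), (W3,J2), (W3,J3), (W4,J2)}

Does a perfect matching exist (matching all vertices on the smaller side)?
Yes, perfect matching exists (size 3)

Perfect matching: {(W1,J1), (W3,J3), (W4,J2)}
All 3 vertices on the smaller side are matched.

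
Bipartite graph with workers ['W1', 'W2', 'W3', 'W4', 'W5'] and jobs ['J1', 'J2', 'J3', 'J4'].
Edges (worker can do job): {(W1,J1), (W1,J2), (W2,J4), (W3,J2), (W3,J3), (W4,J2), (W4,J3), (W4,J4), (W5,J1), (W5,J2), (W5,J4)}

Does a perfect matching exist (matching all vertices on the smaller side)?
Yes, perfect matching exists (size 4)

Perfect matching: {(W1,J1), (W3,J2), (W4,J3), (W5,J4)}
All 4 vertices on the smaller side are matched.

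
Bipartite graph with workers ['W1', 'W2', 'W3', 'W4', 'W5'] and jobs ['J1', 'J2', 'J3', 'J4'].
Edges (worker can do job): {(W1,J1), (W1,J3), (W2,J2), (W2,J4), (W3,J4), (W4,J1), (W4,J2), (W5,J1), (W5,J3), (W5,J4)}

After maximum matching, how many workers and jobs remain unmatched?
Unmatched: 1 workers, 0 jobs

Maximum matching size: 4
Workers: 5 total, 4 matched, 1 unmatched
Jobs: 4 total, 4 matched, 0 unmatched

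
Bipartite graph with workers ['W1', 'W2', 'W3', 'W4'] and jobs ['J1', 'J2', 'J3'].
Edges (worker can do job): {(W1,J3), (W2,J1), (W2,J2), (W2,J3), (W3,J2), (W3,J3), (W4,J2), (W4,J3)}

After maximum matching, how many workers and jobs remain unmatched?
Unmatched: 1 workers, 0 jobs

Maximum matching size: 3
Workers: 4 total, 3 matched, 1 unmatched
Jobs: 3 total, 3 matched, 0 unmatched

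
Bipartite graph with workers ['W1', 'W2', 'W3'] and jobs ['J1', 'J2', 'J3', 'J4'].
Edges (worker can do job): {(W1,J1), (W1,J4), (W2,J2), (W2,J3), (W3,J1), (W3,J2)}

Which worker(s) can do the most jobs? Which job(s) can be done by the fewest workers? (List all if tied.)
Most versatile: W1, W2, W3 (2 jobs); Least covered: J3, J4 (1 workers)

Worker degrees (jobs they can do): W1:2, W2:2, W3:2
Job degrees (workers who can do it): J1:2, J2:2, J3:1, J4:1

Maximum worker degree is 2, achieved by: W1, W2, W3
Minimum job degree is 1, achieved by: J3, J4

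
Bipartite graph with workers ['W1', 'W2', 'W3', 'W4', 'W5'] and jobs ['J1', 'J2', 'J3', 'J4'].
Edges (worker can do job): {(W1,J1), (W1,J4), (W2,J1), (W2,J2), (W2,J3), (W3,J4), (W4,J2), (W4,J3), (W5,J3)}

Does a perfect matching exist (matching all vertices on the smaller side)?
Yes, perfect matching exists (size 4)

Perfect matching: {(W1,J1), (W3,J4), (W4,J2), (W5,J3)}
All 4 vertices on the smaller side are matched.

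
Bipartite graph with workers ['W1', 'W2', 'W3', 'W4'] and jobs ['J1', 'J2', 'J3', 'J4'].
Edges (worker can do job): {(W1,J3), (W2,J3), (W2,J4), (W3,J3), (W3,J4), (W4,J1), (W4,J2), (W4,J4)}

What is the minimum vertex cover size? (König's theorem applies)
Minimum vertex cover size = 3

By König's theorem: in bipartite graphs,
min vertex cover = max matching = 3

Maximum matching has size 3, so minimum vertex cover also has size 3.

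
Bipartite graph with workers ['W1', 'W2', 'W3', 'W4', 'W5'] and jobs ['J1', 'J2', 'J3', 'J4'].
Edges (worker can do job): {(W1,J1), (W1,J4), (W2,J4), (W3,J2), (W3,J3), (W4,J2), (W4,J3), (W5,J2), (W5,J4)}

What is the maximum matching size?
Maximum matching size = 4

Maximum matching: {(W1,J1), (W3,J2), (W4,J3), (W5,J4)}
Size: 4

This assigns 4 workers to 4 distinct jobs.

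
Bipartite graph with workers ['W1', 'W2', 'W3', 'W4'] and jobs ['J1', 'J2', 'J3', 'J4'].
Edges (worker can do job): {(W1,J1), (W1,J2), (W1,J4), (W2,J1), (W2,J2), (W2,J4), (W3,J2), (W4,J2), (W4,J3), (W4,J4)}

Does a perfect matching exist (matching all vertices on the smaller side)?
Yes, perfect matching exists (size 4)

Perfect matching: {(W1,J4), (W2,J1), (W3,J2), (W4,J3)}
All 4 vertices on the smaller side are matched.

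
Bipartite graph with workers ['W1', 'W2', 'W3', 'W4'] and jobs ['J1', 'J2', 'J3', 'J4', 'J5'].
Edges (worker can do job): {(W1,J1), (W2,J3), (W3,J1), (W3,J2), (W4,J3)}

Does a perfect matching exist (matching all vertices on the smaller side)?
No, maximum matching has size 3 < 4

Maximum matching has size 3, need 4 for perfect matching.
Unmatched workers: ['W2']
Unmatched jobs: ['J5', 'J4']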